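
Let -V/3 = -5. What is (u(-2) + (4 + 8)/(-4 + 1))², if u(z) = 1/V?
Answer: 3481/225 ≈ 15.471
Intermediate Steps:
V = 15 (V = -3*(-5) = 15)
u(z) = 1/15
(u(-2) + (4 + 8)/(-4 + 1))² = (1/15 + (4 + 8)/(-4 + 1))² = (1/15 + 12/(-3))² = (1/15 + 12*(-⅓))² = (1/15 - 4)² = (-59/15)² = 3481/225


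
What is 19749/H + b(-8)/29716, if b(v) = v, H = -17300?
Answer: -146749921/128521700 ≈ -1.1418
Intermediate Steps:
19749/H + b(-8)/29716 = 19749/(-17300) - 8/29716 = 19749*(-1/17300) - 8*1/29716 = -19749/17300 - 2/7429 = -146749921/128521700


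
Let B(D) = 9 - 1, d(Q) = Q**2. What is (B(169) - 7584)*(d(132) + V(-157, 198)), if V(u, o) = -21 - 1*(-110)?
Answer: -132678488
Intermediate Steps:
B(D) = 8
V(u, o) = 89 (V(u, o) = -21 + 110 = 89)
(B(169) - 7584)*(d(132) + V(-157, 198)) = (8 - 7584)*(132**2 + 89) = -7576*(17424 + 89) = -7576*17513 = -132678488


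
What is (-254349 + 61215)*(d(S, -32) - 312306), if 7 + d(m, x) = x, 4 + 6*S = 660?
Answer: 60324439230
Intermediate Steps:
S = 328/3 (S = -⅔ + (⅙)*660 = -⅔ + 110 = 328/3 ≈ 109.33)
d(m, x) = -7 + x
(-254349 + 61215)*(d(S, -32) - 312306) = (-254349 + 61215)*((-7 - 32) - 312306) = -193134*(-39 - 312306) = -193134*(-312345) = 60324439230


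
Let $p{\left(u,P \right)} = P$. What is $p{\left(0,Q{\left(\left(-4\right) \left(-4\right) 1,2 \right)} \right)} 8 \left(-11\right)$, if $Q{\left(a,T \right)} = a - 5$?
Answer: $-968$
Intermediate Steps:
$Q{\left(a,T \right)} = -5 + a$ ($Q{\left(a,T \right)} = a - 5 = -5 + a$)
$p{\left(0,Q{\left(\left(-4\right) \left(-4\right) 1,2 \right)} \right)} 8 \left(-11\right) = \left(-5 + \left(-4\right) \left(-4\right) 1\right) 8 \left(-11\right) = \left(-5 + 16 \cdot 1\right) 8 \left(-11\right) = \left(-5 + 16\right) 8 \left(-11\right) = 11 \cdot 8 \left(-11\right) = 88 \left(-11\right) = -968$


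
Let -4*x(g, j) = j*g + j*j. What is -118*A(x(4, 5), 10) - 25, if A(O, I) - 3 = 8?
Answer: -1323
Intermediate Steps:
x(g, j) = -j²/4 - g*j/4 (x(g, j) = -(j*g + j*j)/4 = -(g*j + j²)/4 = -(j² + g*j)/4 = -j²/4 - g*j/4)
A(O, I) = 11 (A(O, I) = 3 + 8 = 11)
-118*A(x(4, 5), 10) - 25 = -118*11 - 25 = -1298 - 25 = -1323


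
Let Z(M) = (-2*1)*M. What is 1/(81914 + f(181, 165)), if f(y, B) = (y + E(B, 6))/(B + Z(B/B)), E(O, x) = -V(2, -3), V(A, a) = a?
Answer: 163/13352166 ≈ 1.2208e-5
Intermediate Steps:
Z(M) = -2*M
E(O, x) = 3 (E(O, x) = -1*(-3) = 3)
f(y, B) = (3 + y)/(-2 + B) (f(y, B) = (y + 3)/(B - 2*B/B) = (3 + y)/(B - 2*1) = (3 + y)/(B - 2) = (3 + y)/(-2 + B))
1/(81914 + f(181, 165)) = 1/(81914 + (3 + 181)/(-2 + 165)) = 1/(81914 + 184/163) = 1/(13352166/163) = 163/13352166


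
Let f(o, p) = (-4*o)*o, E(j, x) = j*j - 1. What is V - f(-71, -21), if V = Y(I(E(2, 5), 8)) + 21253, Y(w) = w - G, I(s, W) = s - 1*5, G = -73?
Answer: 41488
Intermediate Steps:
E(j, x) = -1 + j**2 (E(j, x) = j**2 - 1 = -1 + j**2)
I(s, W) = -5 + s (I(s, W) = s - 5 = -5 + s)
Y(w) = 73 + w (Y(w) = w - 1*(-73) = w + 73 = 73 + w)
f(o, p) = -4*o**2
V = 21324 (V = (73 + (-5 + (-1 + 2**2))) + 21253 = (73 + (-5 + (-1 + 4))) + 21253 = (73 + (-5 + 3)) + 21253 = (73 - 2) + 21253 = 71 + 21253 = 21324)
V - f(-71, -21) = 21324 - (-4)*(-71)**2 = 21324 - (-4)*5041 = 21324 - 1*(-20164) = 21324 + 20164 = 41488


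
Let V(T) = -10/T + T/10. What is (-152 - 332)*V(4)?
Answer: 5082/5 ≈ 1016.4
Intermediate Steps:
V(T) = -10/T + T/10 (V(T) = -10/T + T*(⅒) = -10/T + T/10)
(-152 - 332)*V(4) = (-152 - 332)*(-10/4 + (⅒)*4) = -484*(-10*¼ + ⅖) = -484*(-5/2 + ⅖) = -484*(-21/10) = 5082/5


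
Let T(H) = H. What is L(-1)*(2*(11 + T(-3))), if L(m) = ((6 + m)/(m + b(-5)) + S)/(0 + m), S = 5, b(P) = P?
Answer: -200/3 ≈ -66.667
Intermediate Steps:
L(m) = (5 + (6 + m)/(-5 + m))/m (L(m) = ((6 + m)/(m - 5) + 5)/(0 + m) = ((6 + m)/(-5 + m) + 5)/m = (5 + (6 + m)/(-5 + m))/m)
L(-1)*(2*(11 + T(-3))) = ((-19 + 6*(-1))/((-1)*(-5 - 1)))*(2*(11 - 3)) = (-1*(-19 - 6)/(-6))*(2*8) = -1*(-1/6)*(-25)*16 = -25/6*16 = -200/3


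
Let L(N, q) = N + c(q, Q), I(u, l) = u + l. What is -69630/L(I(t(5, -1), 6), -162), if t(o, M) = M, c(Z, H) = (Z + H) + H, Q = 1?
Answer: 13926/31 ≈ 449.23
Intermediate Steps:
c(Z, H) = Z + 2*H (c(Z, H) = (H + Z) + H = Z + 2*H)
I(u, l) = l + u
L(N, q) = 2 + N + q (L(N, q) = N + (q + 2*1) = N + (q + 2) = N + (2 + q) = 2 + N + q)
-69630/L(I(t(5, -1), 6), -162) = -69630/(2 + (6 - 1) - 162) = -69630/(2 + 5 - 162) = -69630/(-155) = -69630*(-1/155) = 13926/31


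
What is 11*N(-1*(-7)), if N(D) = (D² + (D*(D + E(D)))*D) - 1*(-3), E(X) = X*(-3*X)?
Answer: -74888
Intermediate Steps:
E(X) = -3*X²
N(D) = 3 + D² + D²*(D - 3*D²) (N(D) = (D² + (D*(D - 3*D²))*D) - 1*(-3) = (D² + D²*(D - 3*D²)) + 3 = 3 + D² + D²*(D - 3*D²))
11*N(-1*(-7)) = 11*(3 + (-1*(-7))² + (-1*(-7))³ - 3*(-1*(-7))⁴) = 11*(3 + 7² + 7³ - 3*7⁴) = 11*(3 + 49 + 343 - 3*2401) = 11*(3 + 49 + 343 - 7203) = 11*(-6808) = -74888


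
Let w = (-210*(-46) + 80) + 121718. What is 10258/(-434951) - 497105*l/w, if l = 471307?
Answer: -101904264996475649/57177788558 ≈ -1.7822e+6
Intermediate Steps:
w = 131458 (w = (9660 + 80) + 121718 = 9740 + 121718 = 131458)
10258/(-434951) - 497105*l/w = 10258/(-434951) - 497105/(131458/471307) = 10258*(-1/434951) - 497105/(131458*(1/471307)) = -10258/434951 - 497105/131458/471307 = -10258/434951 - 497105*471307/131458 = -10258/434951 - 234289066235/131458 = -101904264996475649/57177788558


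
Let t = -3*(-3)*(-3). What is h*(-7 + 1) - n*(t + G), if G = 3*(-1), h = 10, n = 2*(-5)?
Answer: -360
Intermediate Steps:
n = -10
G = -3
t = -27 (t = 9*(-3) = -27)
h*(-7 + 1) - n*(t + G) = 10*(-7 + 1) - (-10)*(-27 - 3) = 10*(-6) - (-10)*(-30) = -60 - 1*300 = -60 - 300 = -360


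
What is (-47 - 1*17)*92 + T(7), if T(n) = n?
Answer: -5881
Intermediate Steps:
(-47 - 1*17)*92 + T(7) = (-47 - 1*17)*92 + 7 = (-47 - 17)*92 + 7 = -64*92 + 7 = -5888 + 7 = -5881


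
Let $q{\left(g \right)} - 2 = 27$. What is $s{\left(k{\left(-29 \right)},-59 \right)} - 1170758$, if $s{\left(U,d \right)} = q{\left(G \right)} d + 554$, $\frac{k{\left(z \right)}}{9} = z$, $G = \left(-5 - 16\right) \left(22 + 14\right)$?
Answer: $-1171915$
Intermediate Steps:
$G = -756$ ($G = \left(-21\right) 36 = -756$)
$q{\left(g \right)} = 29$ ($q{\left(g \right)} = 2 + 27 = 29$)
$k{\left(z \right)} = 9 z$
$s{\left(U,d \right)} = 554 + 29 d$ ($s{\left(U,d \right)} = 29 d + 554 = 554 + 29 d$)
$s{\left(k{\left(-29 \right)},-59 \right)} - 1170758 = \left(554 + 29 \left(-59\right)\right) - 1170758 = \left(554 - 1711\right) - 1170758 = -1157 - 1170758 = -1171915$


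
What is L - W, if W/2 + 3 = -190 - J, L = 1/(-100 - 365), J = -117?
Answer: 70679/465 ≈ 152.00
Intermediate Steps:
L = -1/465 (L = 1/(-465) = -1/465 ≈ -0.0021505)
W = -152 (W = -6 + 2*(-190 - 1*(-117)) = -6 + 2*(-190 + 117) = -6 + 2*(-73) = -6 - 146 = -152)
L - W = -1/465 - 1*(-152) = -1/465 + 152 = 70679/465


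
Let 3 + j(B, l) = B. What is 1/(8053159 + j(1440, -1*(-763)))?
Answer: 1/8054596 ≈ 1.2415e-7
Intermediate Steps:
j(B, l) = -3 + B
1/(8053159 + j(1440, -1*(-763))) = 1/(8053159 + (-3 + 1440)) = 1/(8053159 + 1437) = 1/8054596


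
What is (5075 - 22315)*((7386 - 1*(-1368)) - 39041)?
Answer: 522147880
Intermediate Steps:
(5075 - 22315)*((7386 - 1*(-1368)) - 39041) = -17240*((7386 + 1368) - 39041) = -17240*(8754 - 39041) = -17240*(-30287) = 522147880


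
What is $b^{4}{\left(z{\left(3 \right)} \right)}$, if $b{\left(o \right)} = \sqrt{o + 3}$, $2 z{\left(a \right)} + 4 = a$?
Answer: $\frac{25}{4} \approx 6.25$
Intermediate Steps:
$z{\left(a \right)} = -2 + \frac{a}{2}$
$b{\left(o \right)} = \sqrt{3 + o}$
$b^{4}{\left(z{\left(3 \right)} \right)} = \left(\sqrt{3 + \left(-2 + \frac{1}{2} \cdot 3\right)}\right)^{4} = \left(\sqrt{3 + \left(-2 + \frac{3}{2}\right)}\right)^{4} = \left(\sqrt{3 - \frac{1}{2}}\right)^{4} = \left(\sqrt{\frac{5}{2}}\right)^{4} = \left(\frac{\sqrt{10}}{2}\right)^{4} = \frac{25}{4}$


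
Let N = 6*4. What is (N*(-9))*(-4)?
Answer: 864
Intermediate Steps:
N = 24
(N*(-9))*(-4) = (24*(-9))*(-4) = -216*(-4) = 864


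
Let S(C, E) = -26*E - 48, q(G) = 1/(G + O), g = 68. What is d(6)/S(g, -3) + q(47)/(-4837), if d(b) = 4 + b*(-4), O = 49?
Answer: -309569/464352 ≈ -0.66667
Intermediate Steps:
q(G) = 1/(49 + G) (q(G) = 1/(G + 49) = 1/(49 + G))
S(C, E) = -48 - 26*E
d(b) = 4 - 4*b
d(6)/S(g, -3) + q(47)/(-4837) = (4 - 4*6)/(-48 - 26*(-3)) + 1/((49 + 47)*(-4837)) = (4 - 24)/(-48 + 78) - 1/4837/96 = -20/30 + (1/96)*(-1/4837) = -20*1/30 - 1/464352 = -2/3 - 1/464352 = -309569/464352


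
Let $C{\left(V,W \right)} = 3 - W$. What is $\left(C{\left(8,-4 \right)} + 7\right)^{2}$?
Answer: $196$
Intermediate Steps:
$\left(C{\left(8,-4 \right)} + 7\right)^{2} = \left(\left(3 - -4\right) + 7\right)^{2} = \left(\left(3 + 4\right) + 7\right)^{2} = \left(7 + 7\right)^{2} = 14^{2} = 196$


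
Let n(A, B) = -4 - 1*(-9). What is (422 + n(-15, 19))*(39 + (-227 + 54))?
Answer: -57218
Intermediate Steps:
n(A, B) = 5 (n(A, B) = -4 + 9 = 5)
(422 + n(-15, 19))*(39 + (-227 + 54)) = (422 + 5)*(39 + (-227 + 54)) = 427*(39 - 173) = 427*(-134) = -57218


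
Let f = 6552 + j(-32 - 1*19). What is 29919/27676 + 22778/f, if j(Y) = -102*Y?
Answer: 491035927/162651852 ≈ 3.0189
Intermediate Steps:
f = 11754 (f = 6552 - 102*(-32 - 1*19) = 6552 - 102*(-32 - 19) = 6552 - 102*(-51) = 6552 + 5202 = 11754)
29919/27676 + 22778/f = 29919/27676 + 22778/11754 = 29919*(1/27676) + 22778*(1/11754) = 29919/27676 + 11389/5877 = 491035927/162651852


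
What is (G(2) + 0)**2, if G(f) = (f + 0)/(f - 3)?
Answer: 4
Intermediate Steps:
G(f) = f/(-3 + f)
(G(2) + 0)**2 = (2/(-3 + 2) + 0)**2 = (2/(-1) + 0)**2 = (2*(-1) + 0)**2 = (-2 + 0)**2 = (-2)**2 = 4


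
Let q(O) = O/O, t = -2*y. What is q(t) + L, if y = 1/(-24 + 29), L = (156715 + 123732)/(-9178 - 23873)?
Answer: -247396/33051 ≈ -7.4853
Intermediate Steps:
L = -280447/33051 (L = 280447/(-33051) = 280447*(-1/33051) = -280447/33051 ≈ -8.4853)
y = ⅕ (y = 1/5 = ⅕ ≈ 0.20000)
t = -⅖ (t = -2*⅕ = -⅖ ≈ -0.40000)
q(O) = 1
q(t) + L = 1 - 280447/33051 = -247396/33051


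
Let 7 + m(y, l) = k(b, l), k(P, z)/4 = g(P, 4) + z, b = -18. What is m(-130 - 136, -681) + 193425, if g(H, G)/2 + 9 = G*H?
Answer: 190046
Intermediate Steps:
g(H, G) = -18 + 2*G*H (g(H, G) = -18 + 2*(G*H) = -18 + 2*G*H)
k(P, z) = -72 + 4*z + 32*P (k(P, z) = 4*((-18 + 2*4*P) + z) = 4*((-18 + 8*P) + z) = 4*(-18 + z + 8*P) = -72 + 4*z + 32*P)
m(y, l) = -655 + 4*l (m(y, l) = -7 + (-72 + 4*l + 32*(-18)) = -7 + (-72 + 4*l - 576) = -7 + (-648 + 4*l) = -655 + 4*l)
m(-130 - 136, -681) + 193425 = (-655 + 4*(-681)) + 193425 = (-655 - 2724) + 193425 = -3379 + 193425 = 190046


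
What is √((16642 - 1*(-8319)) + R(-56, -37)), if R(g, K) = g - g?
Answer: √24961 ≈ 157.99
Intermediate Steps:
R(g, K) = 0
√((16642 - 1*(-8319)) + R(-56, -37)) = √((16642 - 1*(-8319)) + 0) = √((16642 + 8319) + 0) = √(24961 + 0) = √24961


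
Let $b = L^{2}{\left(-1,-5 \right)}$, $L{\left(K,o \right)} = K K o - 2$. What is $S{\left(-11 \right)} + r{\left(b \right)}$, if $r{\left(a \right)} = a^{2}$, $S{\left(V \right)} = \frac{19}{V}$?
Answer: $\frac{26392}{11} \approx 2399.3$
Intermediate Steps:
$L{\left(K,o \right)} = -2 + o K^{2}$ ($L{\left(K,o \right)} = K^{2} o - 2 = o K^{2} - 2 = -2 + o K^{2}$)
$b = 49$ ($b = \left(-2 - 5 \left(-1\right)^{2}\right)^{2} = \left(-2 - 5\right)^{2} = \left(-7\right)^{2} = 49$)
$S{\left(-11 \right)} + r{\left(b \right)} = \frac{19}{-11} + 49^{2} = 19 \left(- \frac{1}{11}\right) + 2401 = - \frac{19}{11} + 2401 = \frac{26392}{11}$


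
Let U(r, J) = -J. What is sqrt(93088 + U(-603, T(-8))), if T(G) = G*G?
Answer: 12*sqrt(646) ≈ 305.00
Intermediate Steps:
T(G) = G**2
sqrt(93088 + U(-603, T(-8))) = sqrt(93088 - 1*(-8)**2) = sqrt(93088 - 1*64) = sqrt(93088 - 64) = sqrt(93024) = 12*sqrt(646)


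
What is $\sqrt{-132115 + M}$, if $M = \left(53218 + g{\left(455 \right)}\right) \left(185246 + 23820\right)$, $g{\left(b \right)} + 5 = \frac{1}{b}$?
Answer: $\frac{\sqrt{13627999318045}}{35} \approx 1.0547 \cdot 10^{5}$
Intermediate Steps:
$g{\left(b \right)} = -5 + \frac{1}{b}$
$M = \frac{389376033112}{35}$ ($M = \left(53218 - \left(5 - \frac{1}{455}\right)\right) \left(185246 + 23820\right) = \left(53218 + \left(-5 + \frac{1}{455}\right)\right) 209066 = \left(53218 - \frac{2274}{455}\right) 209066 = \frac{24211916}{455} \cdot 209066 = \frac{389376033112}{35} \approx 1.1125 \cdot 10^{10}$)
$\sqrt{-132115 + M} = \sqrt{-132115 + \frac{389376033112}{35}} = \sqrt{\frac{389371409087}{35}} = \frac{\sqrt{13627999318045}}{35}$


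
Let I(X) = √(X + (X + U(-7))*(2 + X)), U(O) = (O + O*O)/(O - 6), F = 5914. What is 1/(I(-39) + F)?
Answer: 38441/227330171 - √257478/454660342 ≈ 0.00016798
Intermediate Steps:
U(O) = (O + O²)/(-6 + O)
I(X) = √(X + (2 + X)*(-42/13 + X)) (I(X) = √(X + (X - 7*(1 - 7)/(-6 - 7))*(2 + X)) = √(X + (X - 7*(-6)/(-13))*(2 + X)) = √(X + (X - 7*(-1/13)*(-6))*(2 + X)) = √(X + (X - 42/13)*(2 + X)) = √(X + (-42/13 + X)*(2 + X)) = √(X + (2 + X)*(-42/13 + X)))
1/(I(-39) + F) = 1/(√(-1092 - 39*(-39) + 169*(-39)²)/13 + 5914) = 1/(√(-1092 + 1521 + 169*1521)/13 + 5914) = 1/(√(-1092 + 1521 + 257049)/13 + 5914) = 1/(√257478/13 + 5914) = 1/(5914 + √257478/13)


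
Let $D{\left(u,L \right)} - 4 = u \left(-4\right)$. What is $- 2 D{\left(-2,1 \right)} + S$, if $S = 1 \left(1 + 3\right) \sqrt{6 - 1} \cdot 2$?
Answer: $-24 + 8 \sqrt{5} \approx -6.1115$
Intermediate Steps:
$D{\left(u,L \right)} = 4 - 4 u$ ($D{\left(u,L \right)} = 4 + u \left(-4\right) = 4 - 4 u$)
$S = 8 \sqrt{5}$ ($S = 1 \cdot 4 \sqrt{5} \cdot 2 = 4 \sqrt{5} \cdot 2 = 8 \sqrt{5} \approx 17.889$)
$- 2 D{\left(-2,1 \right)} + S = - 2 \left(4 - -8\right) + 8 \sqrt{5} = - 2 \left(4 + 8\right) + 8 \sqrt{5} = \left(-2\right) 12 + 8 \sqrt{5} = -24 + 8 \sqrt{5}$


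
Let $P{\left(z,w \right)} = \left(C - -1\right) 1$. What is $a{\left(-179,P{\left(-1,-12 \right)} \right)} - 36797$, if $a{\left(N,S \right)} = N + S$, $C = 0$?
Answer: $-36975$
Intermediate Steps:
$P{\left(z,w \right)} = 1$ ($P{\left(z,w \right)} = \left(0 - -1\right) 1 = \left(0 + 1\right) 1 = 1 \cdot 1 = 1$)
$a{\left(-179,P{\left(-1,-12 \right)} \right)} - 36797 = \left(-179 + 1\right) - 36797 = -178 - 36797 = -36975$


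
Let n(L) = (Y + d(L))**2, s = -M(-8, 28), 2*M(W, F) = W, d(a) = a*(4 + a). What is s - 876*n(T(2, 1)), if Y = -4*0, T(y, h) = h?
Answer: -21896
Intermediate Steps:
M(W, F) = W/2
Y = 0
s = 4 (s = -(-8)/2 = -1*(-4) = 4)
n(L) = L**2*(4 + L)**2 (n(L) = (0 + L*(4 + L))**2 = (L*(4 + L))**2 = L**2*(4 + L)**2)
s - 876*n(T(2, 1)) = 4 - 876*1**2*(4 + 1)**2 = 4 - 876*5**2 = 4 - 876*25 = 4 - 21900 = -21896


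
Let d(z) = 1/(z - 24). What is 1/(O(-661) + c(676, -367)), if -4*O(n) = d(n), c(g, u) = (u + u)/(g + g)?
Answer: -231530/125613 ≈ -1.8432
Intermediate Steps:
d(z) = 1/(-24 + z)
c(g, u) = u/g (c(g, u) = (2*u)/((2*g)) = (2*u)*(1/(2*g)) = u/g)
O(n) = -1/(4*(-24 + n))
1/(O(-661) + c(676, -367)) = 1/(-1/(-96 + 4*(-661)) - 367/676) = 1/(-1/(-96 - 2644) - 367*1/676) = 1/(-1/(-2740) - 367/676) = 1/(-1*(-1/2740) - 367/676) = 1/(1/2740 - 367/676) = 1/(-125613/231530) = -231530/125613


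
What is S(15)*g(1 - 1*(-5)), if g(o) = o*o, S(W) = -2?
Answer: -72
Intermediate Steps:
g(o) = o**2
S(15)*g(1 - 1*(-5)) = -2*(1 - 1*(-5))**2 = -2*(1 + 5)**2 = -2*6**2 = -2*36 = -72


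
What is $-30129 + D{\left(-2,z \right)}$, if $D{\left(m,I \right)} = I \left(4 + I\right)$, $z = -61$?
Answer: $-26652$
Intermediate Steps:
$-30129 + D{\left(-2,z \right)} = -30129 - 61 \left(4 - 61\right) = -30129 - -3477 = -30129 + 3477 = -26652$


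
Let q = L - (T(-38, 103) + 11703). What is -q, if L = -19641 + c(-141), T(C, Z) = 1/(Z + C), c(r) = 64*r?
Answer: 2623921/65 ≈ 40368.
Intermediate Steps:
T(C, Z) = 1/(C + Z)
L = -28665 (L = -19641 + 64*(-141) = -19641 - 9024 = -28665)
q = -2623921/65 (q = -28665 - (1/(-38 + 103) + 11703) = -28665 - (1/65 + 11703) = -28665 - 1*760696/65 = -28665 - 760696/65 = -2623921/65 ≈ -40368.)
-q = -1*(-2623921/65) = 2623921/65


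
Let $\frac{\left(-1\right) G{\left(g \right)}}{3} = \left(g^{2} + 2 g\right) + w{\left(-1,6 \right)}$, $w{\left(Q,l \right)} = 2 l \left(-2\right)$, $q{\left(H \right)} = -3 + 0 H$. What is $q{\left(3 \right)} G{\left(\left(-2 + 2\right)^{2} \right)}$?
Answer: $-216$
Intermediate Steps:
$q{\left(H \right)} = -3$ ($q{\left(H \right)} = -3 + 0 = -3$)
$w{\left(Q,l \right)} = - 4 l$
$G{\left(g \right)} = 72 - 6 g - 3 g^{2}$ ($G{\left(g \right)} = - 3 \left(\left(g^{2} + 2 g\right) - 24\right) = - 3 \left(-24 + g^{2} + 2 g\right) = 72 - 6 g - 3 g^{2}$)
$q{\left(3 \right)} G{\left(\left(-2 + 2\right)^{2} \right)} = - 3 \left(72 - 6 \left(-2 + 2\right)^{2} - 3 \left(\left(-2 + 2\right)^{2}\right)^{2}\right) = - 3 \left(72 - 6 \cdot 0^{2} - 3 \left(0^{2}\right)^{2}\right) = - 3 \left(72 - 0 - 3 \cdot 0^{2}\right) = - 3 \left(72 + 0 - 0\right) = - 3 \left(72 + 0 + 0\right) = \left(-3\right) 72 = -216$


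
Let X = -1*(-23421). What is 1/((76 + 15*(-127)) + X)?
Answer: 1/21592 ≈ 4.6313e-5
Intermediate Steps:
X = 23421
1/((76 + 15*(-127)) + X) = 1/((76 + 15*(-127)) + 23421) = 1/((76 - 1905) + 23421) = 1/(-1829 + 23421) = 1/21592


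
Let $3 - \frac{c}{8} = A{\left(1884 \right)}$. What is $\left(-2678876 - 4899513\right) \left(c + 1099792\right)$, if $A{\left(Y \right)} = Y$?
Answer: $-8220611997416$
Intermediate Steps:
$c = -15048$ ($c = 24 - 15072 = -15048$)
$\left(-2678876 - 4899513\right) \left(c + 1099792\right) = \left(-2678876 - 4899513\right) \left(-15048 + 1099792\right) = \left(-7578389\right) 1084744 = -8220611997416$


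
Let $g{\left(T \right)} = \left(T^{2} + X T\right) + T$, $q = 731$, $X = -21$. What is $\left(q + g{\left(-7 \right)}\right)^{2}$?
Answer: $846400$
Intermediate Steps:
$g{\left(T \right)} = T^{2} - 20 T$ ($g{\left(T \right)} = \left(T^{2} - 21 T\right) + T = T^{2} - 20 T$)
$\left(q + g{\left(-7 \right)}\right)^{2} = \left(731 - 7 \left(-20 - 7\right)\right)^{2} = \left(731 - -189\right)^{2} = \left(731 + 189\right)^{2} = 920^{2} = 846400$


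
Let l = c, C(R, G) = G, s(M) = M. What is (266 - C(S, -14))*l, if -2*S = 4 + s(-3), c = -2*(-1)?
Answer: 560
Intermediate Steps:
c = 2
S = -½ (S = -(4 - 3)/2 = -½*1 = -½ ≈ -0.50000)
l = 2
(266 - C(S, -14))*l = (266 - 1*(-14))*2 = (266 + 14)*2 = 280*2 = 560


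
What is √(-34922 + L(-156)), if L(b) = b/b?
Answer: I*√34921 ≈ 186.87*I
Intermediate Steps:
L(b) = 1
√(-34922 + L(-156)) = √(-34922 + 1) = √(-34921) = I*√34921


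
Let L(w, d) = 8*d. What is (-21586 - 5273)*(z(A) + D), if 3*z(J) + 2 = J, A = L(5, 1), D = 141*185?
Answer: -700670733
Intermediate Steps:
D = 26085
A = 8 (A = 8*1 = 8)
z(J) = -2/3 + J/3
(-21586 - 5273)*(z(A) + D) = (-21586 - 5273)*((-2/3 + (1/3)*8) + 26085) = -26859*((-2/3 + 8/3) + 26085) = -26859*(2 + 26085) = -26859*26087 = -700670733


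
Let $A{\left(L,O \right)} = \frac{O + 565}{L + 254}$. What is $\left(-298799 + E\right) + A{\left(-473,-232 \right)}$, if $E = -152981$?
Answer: $- \frac{32980051}{73} \approx -4.5178 \cdot 10^{5}$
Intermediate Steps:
$A{\left(L,O \right)} = \frac{565 + O}{254 + L}$
$\left(-298799 + E\right) + A{\left(-473,-232 \right)} = \left(-298799 - 152981\right) + \frac{565 - 232}{254 - 473} = -451780 + \frac{1}{-219} \cdot 333 = -451780 - \frac{111}{73} = - \frac{32980051}{73}$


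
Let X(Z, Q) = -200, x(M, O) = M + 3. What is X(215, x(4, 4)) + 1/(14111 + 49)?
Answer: -2831999/14160 ≈ -200.00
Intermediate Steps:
x(M, O) = 3 + M
X(215, x(4, 4)) + 1/(14111 + 49) = -200 + 1/(14111 + 49) = -200 + 1/14160 = -2831999/14160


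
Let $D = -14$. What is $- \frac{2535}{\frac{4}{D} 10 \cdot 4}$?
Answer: $\frac{3549}{16} \approx 221.81$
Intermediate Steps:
$- \frac{2535}{\frac{4}{D} 10 \cdot 4} = - \frac{2535}{\frac{4}{-14} \cdot 10 \cdot 4} = - \frac{2535}{4 \left(- \frac{1}{14}\right) 10 \cdot 4} = - \frac{2535}{\left(- \frac{2}{7}\right) 10 \cdot 4} = - \frac{2535}{\left(- \frac{20}{7}\right) 4} = - \frac{2535}{- \frac{80}{7}} = \left(-2535\right) \left(- \frac{7}{80}\right) = \frac{3549}{16}$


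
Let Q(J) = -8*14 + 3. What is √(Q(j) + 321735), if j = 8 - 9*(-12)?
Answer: √321626 ≈ 567.12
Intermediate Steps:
j = 116 (j = 8 + 108 = 116)
Q(J) = -109 (Q(J) = -112 + 3 = -109)
√(Q(j) + 321735) = √(-109 + 321735) = √321626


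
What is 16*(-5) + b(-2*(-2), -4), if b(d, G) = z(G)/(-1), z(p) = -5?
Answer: -75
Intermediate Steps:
b(d, G) = 5 (b(d, G) = -5/(-1) = -5*(-1) = 5)
16*(-5) + b(-2*(-2), -4) = 16*(-5) + 5 = -80 + 5 = -75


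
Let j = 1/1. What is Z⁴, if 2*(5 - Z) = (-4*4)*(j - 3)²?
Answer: 1874161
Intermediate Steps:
j = 1
Z = 37 (Z = 5 - (-4*4)*(1 - 3)²/2 = 5 - (-8)*(-2)² = 5 - (-8)*4 = 5 - ½*(-64) = 5 + 32 = 37)
Z⁴ = 37⁴ = 1874161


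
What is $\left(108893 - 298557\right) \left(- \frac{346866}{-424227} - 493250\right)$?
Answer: $\frac{13229040031780992}{141409} \approx 9.3552 \cdot 10^{10}$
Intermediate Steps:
$\left(108893 - 298557\right) \left(- \frac{346866}{-424227} - 493250\right) = - 189664 \left(\left(-346866\right) \left(- \frac{1}{424227}\right) - 493250\right) = - 189664 \left(\frac{115622}{141409} - 493250\right) = \left(-189664\right) \left(- \frac{69749873628}{141409}\right) = \frac{13229040031780992}{141409}$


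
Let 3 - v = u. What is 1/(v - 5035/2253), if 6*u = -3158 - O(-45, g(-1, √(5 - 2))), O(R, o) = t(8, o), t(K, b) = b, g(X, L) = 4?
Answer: 2253/1189055 ≈ 0.0018948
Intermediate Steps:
O(R, o) = o
u = -527 (u = (-3158 - 1*4)/6 = (-3158 - 4)/6 = (⅙)*(-3162) = -527)
v = 530 (v = 3 - 1*(-527) = 3 + 527 = 530)
1/(v - 5035/2253) = 1/(530 - 5035/2253) = 1/(1189055/2253) = 2253/1189055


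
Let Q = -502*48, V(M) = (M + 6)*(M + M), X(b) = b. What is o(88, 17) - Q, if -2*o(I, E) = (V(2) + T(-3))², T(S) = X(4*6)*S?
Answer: 23296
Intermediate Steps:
V(M) = 2*M*(6 + M) (V(M) = (6 + M)*(2*M) = 2*M*(6 + M))
T(S) = 24*S (T(S) = (4*6)*S = 24*S)
o(I, E) = -800 (o(I, E) = -(2*2*(6 + 2) + 24*(-3))²/2 = -(2*2*8 - 72)²/2 = -(32 - 72)²/2 = -½*(-40)² = -½*1600 = -800)
Q = -24096
o(88, 17) - Q = -800 - 1*(-24096) = -800 + 24096 = 23296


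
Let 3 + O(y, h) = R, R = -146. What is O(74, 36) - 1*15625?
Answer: -15774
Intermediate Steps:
O(y, h) = -149 (O(y, h) = -3 - 146 = -149)
O(74, 36) - 1*15625 = -149 - 1*15625 = -149 - 15625 = -15774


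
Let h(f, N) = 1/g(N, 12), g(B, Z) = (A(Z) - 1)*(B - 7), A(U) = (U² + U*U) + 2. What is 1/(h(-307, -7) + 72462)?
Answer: 4046/293181251 ≈ 1.3800e-5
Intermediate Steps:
A(U) = 2 + 2*U² (A(U) = (U² + U²) + 2 = 2*U² + 2 = 2 + 2*U²)
g(B, Z) = (1 + 2*Z²)*(-7 + B) (g(B, Z) = ((2 + 2*Z²) - 1)*(B - 7) = (1 + 2*Z²)*(-7 + B))
h(f, N) = 1/(-2023 + 289*N) (h(f, N) = 1/(-7 + N - 14*12² + 2*N*12²) = 1/(-7 + N - 14*144 + 2*N*144) = 1/(-7 + N - 2016 + 288*N) = 1/(-2023 + 289*N))
1/(h(-307, -7) + 72462) = 1/(1/(289*(-7 - 7)) + 72462) = 1/((1/289)/(-14) + 72462) = 1/((1/289)*(-1/14) + 72462) = 1/(-1/4046 + 72462) = 1/(293181251/4046) = 4046/293181251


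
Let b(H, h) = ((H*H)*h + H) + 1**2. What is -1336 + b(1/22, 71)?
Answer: -646047/484 ≈ -1334.8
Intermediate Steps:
b(H, h) = 1 + H + h*H**2 (b(H, h) = (H**2*h + H) + 1 = (h*H**2 + H) + 1 = (H + h*H**2) + 1 = 1 + H + h*H**2)
-1336 + b(1/22, 71) = -1336 + (1 + 1/22 + 71*(1/22)**2) = -1336 + (1 + 1/22 + 71*(1/484)) = -1336 + (1 + 1/22 + 71/484) = -1336 + 577/484 = -646047/484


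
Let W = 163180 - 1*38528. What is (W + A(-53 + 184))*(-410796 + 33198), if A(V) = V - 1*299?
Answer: -47004909432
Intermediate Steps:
A(V) = -299 + V (A(V) = V - 299 = -299 + V)
W = 124652 (W = 163180 - 38528 = 124652)
(W + A(-53 + 184))*(-410796 + 33198) = (124652 + (-299 + (-53 + 184)))*(-410796 + 33198) = (124652 + (-299 + 131))*(-377598) = (124652 - 168)*(-377598) = 124484*(-377598) = -47004909432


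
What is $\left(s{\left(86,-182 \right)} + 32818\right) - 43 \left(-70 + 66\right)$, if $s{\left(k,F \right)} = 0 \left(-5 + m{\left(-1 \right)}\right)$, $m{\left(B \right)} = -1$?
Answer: $32990$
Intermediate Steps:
$s{\left(k,F \right)} = 0$ ($s{\left(k,F \right)} = 0 \left(-5 - 1\right) = 0 \left(-6\right) = 0$)
$\left(s{\left(86,-182 \right)} + 32818\right) - 43 \left(-70 + 66\right) = \left(0 + 32818\right) - 43 \left(-70 + 66\right) = 32818 - -172 = 32818 + 172 = 32990$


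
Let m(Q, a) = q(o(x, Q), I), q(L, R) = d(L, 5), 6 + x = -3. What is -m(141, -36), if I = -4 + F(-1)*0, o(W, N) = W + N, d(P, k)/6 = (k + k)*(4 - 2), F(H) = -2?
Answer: -120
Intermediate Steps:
x = -9 (x = -6 - 3 = -9)
d(P, k) = 24*k (d(P, k) = 6*((k + k)*(4 - 2)) = 6*((2*k)*2) = 6*(4*k) = 24*k)
o(W, N) = N + W
I = -4 (I = -4 - 2*0 = -4 + 0 = -4)
q(L, R) = 120 (q(L, R) = 24*5 = 120)
m(Q, a) = 120
-m(141, -36) = -1*120 = -120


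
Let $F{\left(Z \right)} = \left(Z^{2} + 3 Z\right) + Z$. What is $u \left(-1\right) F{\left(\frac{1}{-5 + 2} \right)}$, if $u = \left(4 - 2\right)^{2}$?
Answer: $\frac{44}{9} \approx 4.8889$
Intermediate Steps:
$u = 4$ ($u = 2^{2} = 4$)
$F{\left(Z \right)} = Z^{2} + 4 Z$
$u \left(-1\right) F{\left(\frac{1}{-5 + 2} \right)} = 4 \left(-1\right) \frac{4 + \frac{1}{-5 + 2}}{-5 + 2} = - 4 \frac{4 + \frac{1}{-3}}{-3} = - 4 \left(- \frac{4 - \frac{1}{3}}{3}\right) = - 4 \left(\left(- \frac{1}{3}\right) \frac{11}{3}\right) = \left(-4\right) \left(- \frac{11}{9}\right) = \frac{44}{9}$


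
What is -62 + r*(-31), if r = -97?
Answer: 2945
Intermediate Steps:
-62 + r*(-31) = -62 - 97*(-31) = -62 + 3007 = 2945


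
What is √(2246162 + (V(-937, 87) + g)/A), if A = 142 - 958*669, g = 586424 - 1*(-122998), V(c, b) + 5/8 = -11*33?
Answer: √922213864640526835/640760 ≈ 1498.7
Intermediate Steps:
V(c, b) = -2909/8 (V(c, b) = -5/8 - 11*33 = -5/8 - 363 = -2909/8)
g = 709422 (g = 586424 + 122998 = 709422)
A = -640760 (A = 142 - 640902 = -640760)
√(2246162 + (V(-937, 87) + g)/A) = √(2246162 + (-2909/8 + 709422)/(-640760)) = √(2246162 + (5672467/8)*(-1/640760)) = √(2246162 - 5672467/5126080) = √(11514000432493/5126080) = √922213864640526835/640760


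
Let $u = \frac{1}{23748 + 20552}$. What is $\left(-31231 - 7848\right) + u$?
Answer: $- \frac{1731199699}{44300} \approx -39079.0$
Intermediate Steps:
$u = \frac{1}{44300} \approx 2.2573 \cdot 10^{-5}$
$\left(-31231 - 7848\right) + u = \left(-31231 - 7848\right) + \frac{1}{44300} = -39079 + \frac{1}{44300} = - \frac{1731199699}{44300}$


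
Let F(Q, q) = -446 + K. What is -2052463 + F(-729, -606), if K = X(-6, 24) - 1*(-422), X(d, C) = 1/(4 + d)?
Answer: -4104975/2 ≈ -2.0525e+6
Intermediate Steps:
K = 843/2 (K = 1/(4 - 6) - 1*(-422) = 1/(-2) + 422 = -½ + 422 = 843/2 ≈ 421.50)
F(Q, q) = -49/2 (F(Q, q) = -446 + 843/2 = -49/2)
-2052463 + F(-729, -606) = -2052463 - 49/2 = -4104975/2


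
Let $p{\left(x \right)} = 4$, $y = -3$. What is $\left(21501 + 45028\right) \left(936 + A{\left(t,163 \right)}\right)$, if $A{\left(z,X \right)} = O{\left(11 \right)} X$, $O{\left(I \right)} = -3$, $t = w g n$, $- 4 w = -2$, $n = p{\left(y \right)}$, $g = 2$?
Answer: $29738463$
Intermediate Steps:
$n = 4$
$w = \frac{1}{2}$ ($w = \left(- \frac{1}{4}\right) \left(-2\right) = \frac{1}{2} \approx 0.5$)
$t = 4$ ($t = \frac{1}{2} \cdot 2 \cdot 4 = 1 \cdot 4 = 4$)
$A{\left(z,X \right)} = - 3 X$
$\left(21501 + 45028\right) \left(936 + A{\left(t,163 \right)}\right) = \left(21501 + 45028\right) \left(936 - 489\right) = 66529 \left(936 - 489\right) = 66529 \cdot 447 = 29738463$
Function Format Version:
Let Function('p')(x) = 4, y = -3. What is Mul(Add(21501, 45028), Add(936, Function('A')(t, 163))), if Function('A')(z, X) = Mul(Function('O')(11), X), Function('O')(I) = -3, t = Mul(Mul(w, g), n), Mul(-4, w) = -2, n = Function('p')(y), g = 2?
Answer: 29738463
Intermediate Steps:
n = 4
w = Rational(1, 2) (w = Mul(Rational(-1, 4), -2) = Rational(1, 2) ≈ 0.50000)
t = 4 (t = Mul(Mul(Rational(1, 2), 2), 4) = Mul(1, 4) = 4)
Function('A')(z, X) = Mul(-3, X)
Mul(Add(21501, 45028), Add(936, Function('A')(t, 163))) = Mul(Add(21501, 45028), Add(936, Mul(-3, 163))) = Mul(66529, Add(936, -489)) = Mul(66529, 447) = 29738463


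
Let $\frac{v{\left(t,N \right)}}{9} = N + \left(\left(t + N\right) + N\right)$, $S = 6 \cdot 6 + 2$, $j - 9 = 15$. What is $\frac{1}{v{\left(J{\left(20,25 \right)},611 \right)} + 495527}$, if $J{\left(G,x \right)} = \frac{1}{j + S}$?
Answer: $\frac{62}{31745497} \approx 1.953 \cdot 10^{-6}$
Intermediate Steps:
$j = 24$ ($j = 9 + 15 = 24$)
$S = 38$ ($S = 36 + 2 = 38$)
$J{\left(G,x \right)} = \frac{1}{62}$ ($J{\left(G,x \right)} = \frac{1}{24 + 38} = \frac{1}{62}$)
$v{\left(t,N \right)} = 9 t + 27 N$ ($v{\left(t,N \right)} = 9 \left(N + \left(\left(t + N\right) + N\right)\right) = 9 \left(N + \left(\left(N + t\right) + N\right)\right) = 9 \left(N + \left(t + 2 N\right)\right) = 9 \left(t + 3 N\right) = 9 t + 27 N$)
$\frac{1}{v{\left(J{\left(20,25 \right)},611 \right)} + 495527} = \frac{1}{\left(9 \cdot \frac{1}{62} + 27 \cdot 611\right) + 495527} = \frac{1}{\left(\frac{9}{62} + 16497\right) + 495527} = \frac{1}{\frac{1022823}{62} + 495527} = \frac{1}{\frac{31745497}{62}} = \frac{62}{31745497}$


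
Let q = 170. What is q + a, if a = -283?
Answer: -113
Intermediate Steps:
q + a = 170 - 283 = -113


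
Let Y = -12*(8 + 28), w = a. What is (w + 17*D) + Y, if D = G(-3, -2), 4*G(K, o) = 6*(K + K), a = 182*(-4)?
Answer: -1313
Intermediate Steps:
a = -728
G(K, o) = 3*K (G(K, o) = (6*(K + K))/4 = (6*(2*K))/4 = (12*K)/4 = 3*K)
D = -9 (D = 3*(-3) = -9)
w = -728
Y = -432 (Y = -12*36 = -432)
(w + 17*D) + Y = (-728 + 17*(-9)) - 432 = (-728 - 153) - 432 = -881 - 432 = -1313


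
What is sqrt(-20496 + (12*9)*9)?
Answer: 2*I*sqrt(4881) ≈ 139.73*I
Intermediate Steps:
sqrt(-20496 + (12*9)*9) = sqrt(-20496 + 108*9) = sqrt(-20496 + 972) = sqrt(-19524) = 2*I*sqrt(4881)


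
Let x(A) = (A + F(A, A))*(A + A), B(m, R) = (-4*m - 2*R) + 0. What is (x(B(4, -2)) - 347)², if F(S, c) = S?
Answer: 52441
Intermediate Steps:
B(m, R) = -4*m - 2*R
x(A) = 4*A² (x(A) = (A + A)*(A + A) = (2*A)*(2*A) = 4*A²)
(x(B(4, -2)) - 347)² = (4*(-4*4 - 2*(-2))² - 347)² = (4*(-16 + 4)² - 347)² = (4*(-12)² - 347)² = (4*144 - 347)² = (576 - 347)² = 229² = 52441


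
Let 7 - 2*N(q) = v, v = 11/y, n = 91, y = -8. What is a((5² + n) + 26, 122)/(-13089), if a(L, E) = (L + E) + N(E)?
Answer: -4291/209424 ≈ -0.020490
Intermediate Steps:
v = -11/8 (v = 11/(-8) = 11*(-⅛) = -11/8 ≈ -1.3750)
N(q) = 67/16 (N(q) = 7/2 - ½*(-11/8) = 7/2 + 11/16 = 67/16)
a(L, E) = 67/16 + E + L (a(L, E) = (L + E) + 67/16 = (E + L) + 67/16 = 67/16 + E + L)
a((5² + n) + 26, 122)/(-13089) = (67/16 + 122 + ((5² + 91) + 26))/(-13089) = (67/16 + 122 + ((25 + 91) + 26))*(-1/13089) = (67/16 + 122 + (116 + 26))*(-1/13089) = (67/16 + 122 + 142)*(-1/13089) = (4291/16)*(-1/13089) = -4291/209424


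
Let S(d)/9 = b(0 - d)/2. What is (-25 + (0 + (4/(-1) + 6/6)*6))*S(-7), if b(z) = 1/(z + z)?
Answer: -387/28 ≈ -13.821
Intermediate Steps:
b(z) = 1/(2*z)
S(d) = -9/(4*d) (S(d) = 9*((1/(2*(0 - d)))/2) = 9*((1/(2*((-d))))*(½)) = 9*(((-1/d)/2)*(½)) = 9*(-1/(2*d)*(½)) = 9*(-1/(4*d)) = -9/(4*d))
(-25 + (0 + (4/(-1) + 6/6)*6))*S(-7) = (-25 + (0 + (4/(-1) + 6/6)*6))*(-9/4/(-7)) = (-25 + (0 + (4*(-1) + 6*(⅙))*6))*(-9/4*(-⅐)) = (-25 + (0 + (-4 + 1)*6))*(9/28) = (-25 + (0 - 3*6))*(9/28) = (-25 + (0 - 18))*(9/28) = (-25 - 18)*(9/28) = -43*9/28 = -387/28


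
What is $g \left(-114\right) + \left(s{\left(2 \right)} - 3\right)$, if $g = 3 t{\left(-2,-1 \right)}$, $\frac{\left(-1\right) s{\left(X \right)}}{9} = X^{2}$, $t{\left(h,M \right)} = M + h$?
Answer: $987$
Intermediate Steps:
$s{\left(X \right)} = - 9 X^{2}$
$g = -9$ ($g = 3 \left(-1 - 2\right) = 3 \left(-3\right) = -9$)
$g \left(-114\right) + \left(s{\left(2 \right)} - 3\right) = \left(-9\right) \left(-114\right) - \left(3 + 9 \cdot 2^{2}\right) = 1026 - 39 = 987$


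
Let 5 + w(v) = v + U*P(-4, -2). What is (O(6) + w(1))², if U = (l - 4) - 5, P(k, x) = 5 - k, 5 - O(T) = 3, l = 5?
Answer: 1444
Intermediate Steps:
O(T) = 2 (O(T) = 5 - 1*3 = 5 - 3 = 2)
U = -4 (U = (5 - 4) - 5 = 1 - 5 = -4)
w(v) = -41 + v (w(v) = -5 + (v - 4*(5 - 1*(-4))) = -5 + (v - 4*(5 + 4)) = -5 + (v - 4*9) = -5 + (v - 36) = -5 + (-36 + v) = -41 + v)
(O(6) + w(1))² = (2 + (-41 + 1))² = (2 - 40)² = (-38)² = 1444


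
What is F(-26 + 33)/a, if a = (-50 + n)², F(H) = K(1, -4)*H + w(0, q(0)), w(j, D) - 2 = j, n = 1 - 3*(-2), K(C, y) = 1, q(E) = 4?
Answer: 9/1849 ≈ 0.0048675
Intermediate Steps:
n = 7 (n = 1 + 6 = 7)
w(j, D) = 2 + j
F(H) = 2 + H (F(H) = 1*H + (2 + 0) = H + 2 = 2 + H)
a = 1849 (a = (-50 + 7)² = (-43)² = 1849)
F(-26 + 33)/a = (2 + (-26 + 33))/1849 = (2 + 7)*(1/1849) = 9*(1/1849) = 9/1849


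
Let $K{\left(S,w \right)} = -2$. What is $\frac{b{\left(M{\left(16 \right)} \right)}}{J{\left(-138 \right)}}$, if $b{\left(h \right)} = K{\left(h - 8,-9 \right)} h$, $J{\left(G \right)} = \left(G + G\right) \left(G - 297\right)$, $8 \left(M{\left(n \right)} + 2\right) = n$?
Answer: $0$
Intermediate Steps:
$M{\left(n \right)} = -2 + \frac{n}{8}$
$J{\left(G \right)} = 2 G \left(-297 + G\right)$
$b{\left(h \right)} = - 2 h$
$\frac{b{\left(M{\left(16 \right)} \right)}}{J{\left(-138 \right)}} = \frac{\left(-2\right) \left(-2 + \frac{1}{8} \cdot 16\right)}{2 \left(-138\right) \left(-297 - 138\right)} = \frac{\left(-2\right) \left(-2 + 2\right)}{2 \left(-138\right) \left(-435\right)} = \frac{\left(-2\right) 0}{120060} = 0 \cdot \frac{1}{120060} = 0$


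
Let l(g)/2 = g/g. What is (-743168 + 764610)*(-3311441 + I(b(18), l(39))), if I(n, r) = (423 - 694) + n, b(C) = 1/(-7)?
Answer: -497068122370/7 ≈ -7.1010e+10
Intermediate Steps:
b(C) = -⅐
l(g) = 2 (l(g) = 2*(g/g) = 2*1 = 2)
I(n, r) = -271 + n
(-743168 + 764610)*(-3311441 + I(b(18), l(39))) = (-743168 + 764610)*(-3311441 + (-271 - ⅐)) = 21442*(-3311441 - 1898/7) = 21442*(-23181985/7) = -497068122370/7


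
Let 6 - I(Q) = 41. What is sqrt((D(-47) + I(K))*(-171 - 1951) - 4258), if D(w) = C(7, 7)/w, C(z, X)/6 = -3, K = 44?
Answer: 4*sqrt(9553831)/47 ≈ 263.06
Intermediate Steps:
C(z, X) = -18 (C(z, X) = 6*(-3) = -18)
I(Q) = -35 (I(Q) = 6 - 1*41 = 6 - 41 = -35)
D(w) = -18/w
sqrt((D(-47) + I(K))*(-171 - 1951) - 4258) = sqrt((-18/(-47) - 35)*(-171 - 1951) - 4258) = sqrt((-18*(-1/47) - 35)*(-2122) - 4258) = sqrt((18/47 - 35)*(-2122) - 4258) = sqrt(-1627/47*(-2122) - 4258) = sqrt(3452494/47 - 4258) = sqrt(3252368/47) = 4*sqrt(9553831)/47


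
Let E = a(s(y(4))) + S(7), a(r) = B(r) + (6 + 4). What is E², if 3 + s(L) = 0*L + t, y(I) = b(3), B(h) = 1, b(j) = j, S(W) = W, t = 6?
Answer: 324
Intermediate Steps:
y(I) = 3
s(L) = 3 (s(L) = -3 + (0*L + 6) = -3 + (0 + 6) = -3 + 6 = 3)
a(r) = 11 (a(r) = 1 + (6 + 4) = 1 + 10 = 11)
E = 18 (E = 11 + 7 = 18)
E² = 18² = 324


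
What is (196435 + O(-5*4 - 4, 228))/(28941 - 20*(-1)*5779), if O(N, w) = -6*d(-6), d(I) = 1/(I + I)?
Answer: 392871/289042 ≈ 1.3592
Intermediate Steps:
d(I) = 1/(2*I)
O(N, w) = ½ (O(N, w) = -3/(-6) = -3*(-1)/6 = -6*(-1/12) = ½)
(196435 + O(-5*4 - 4, 228))/(28941 - 20*(-1)*5779) = (196435 + ½)/(28941 - 20*(-1)*5779) = 392871/(2*(28941 + 20*5779)) = 392871/(2*(28941 + 115580)) = (392871/2)/144521 = (392871/2)*(1/144521) = 392871/289042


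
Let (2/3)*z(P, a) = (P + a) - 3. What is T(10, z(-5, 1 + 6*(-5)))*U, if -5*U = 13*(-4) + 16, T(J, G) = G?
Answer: -1998/5 ≈ -399.60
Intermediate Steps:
z(P, a) = -9/2 + 3*P/2 + 3*a/2 (z(P, a) = 3*((P + a) - 3)/2 = 3*(-3 + P + a)/2 = -9/2 + 3*P/2 + 3*a/2)
U = 36/5 (U = -(13*(-4) + 16)/5 = -(-52 + 16)/5 = -⅕*(-36) = 36/5 ≈ 7.2000)
T(10, z(-5, 1 + 6*(-5)))*U = (-9/2 + (3/2)*(-5) + 3*(1 + 6*(-5))/2)*(36/5) = (-9/2 - 15/2 + 3*(1 - 30)/2)*(36/5) = (-9/2 - 15/2 + (3/2)*(-29))*(36/5) = (-9/2 - 15/2 - 87/2)*(36/5) = -111/2*36/5 = -1998/5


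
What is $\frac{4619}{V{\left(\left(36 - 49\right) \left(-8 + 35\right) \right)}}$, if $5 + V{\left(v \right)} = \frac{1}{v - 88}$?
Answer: $- \frac{2027741}{2196} \approx -923.38$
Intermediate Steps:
$V{\left(v \right)} = -5 + \frac{1}{-88 + v}$ ($V{\left(v \right)} = -5 + \frac{1}{v - 88} = -5 + \frac{1}{-88 + v}$)
$\frac{4619}{V{\left(\left(36 - 49\right) \left(-8 + 35\right) \right)}} = \frac{4619}{\frac{1}{-88 + \left(36 - 49\right) \left(-8 + 35\right)} \left(441 - 5 \left(36 - 49\right) \left(-8 + 35\right)\right)} = \frac{4619}{\frac{1}{-88 - 351} \left(441 - 5 \left(\left(-13\right) 27\right)\right)} = \frac{4619}{\frac{1}{-88 - 351} \left(441 - -1755\right)} = \frac{4619}{\frac{1}{-439} \left(441 + 1755\right)} = \frac{4619}{\left(- \frac{1}{439}\right) 2196} = \frac{4619}{- \frac{2196}{439}} = 4619 \left(- \frac{439}{2196}\right) = - \frac{2027741}{2196}$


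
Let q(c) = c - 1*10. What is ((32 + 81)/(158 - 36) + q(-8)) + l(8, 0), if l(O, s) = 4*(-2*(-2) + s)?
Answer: -131/122 ≈ -1.0738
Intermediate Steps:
q(c) = -10 + c (q(c) = c - 10 = -10 + c)
l(O, s) = 16 + 4*s (l(O, s) = 4*(4 + s) = 16 + 4*s)
((32 + 81)/(158 - 36) + q(-8)) + l(8, 0) = ((32 + 81)/(158 - 36) + (-10 - 8)) + (16 + 4*0) = (113/122 - 18) + (16 + 0) = (113*(1/122) - 18) + 16 = (113/122 - 18) + 16 = -2083/122 + 16 = -131/122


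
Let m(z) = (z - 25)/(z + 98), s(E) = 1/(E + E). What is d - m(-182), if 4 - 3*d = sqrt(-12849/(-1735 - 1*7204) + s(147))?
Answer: -95/84 - sqrt(4144643970)/160902 ≈ -1.5311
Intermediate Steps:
s(E) = 1/(2*E)
m(z) = (-25 + z)/(98 + z)
d = 4/3 - sqrt(4144643970)/160902 (d = 4/3 - sqrt(-12849/(-1735 - 1*7204) + (1/2)/147)/3 = 4/3 - sqrt(-12849/(-1735 - 7204) + (1/2)*(1/147))/3 = 4/3 - sqrt(-12849/(-8939) + 1/294)/3 = 4/3 - sqrt(-12849*(-1/8939) + 1/294)/3 = 4/3 - sqrt(12849/8939 + 1/294)/3 = 4/3 - sqrt(4144643970)/160902 ≈ 0.93322)
d - m(-182) = (4/3 - sqrt(4144643970)/160902) - (-25 - 182)/(98 - 182) = (4/3 - sqrt(4144643970)/160902) - (-207)/(-84) = (4/3 - sqrt(4144643970)/160902) - (-1)*(-207)/84 = (4/3 - sqrt(4144643970)/160902) - 1*69/28 = (4/3 - sqrt(4144643970)/160902) - 69/28 = -95/84 - sqrt(4144643970)/160902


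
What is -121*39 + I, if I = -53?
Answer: -4772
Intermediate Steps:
-121*39 + I = -121*39 - 53 = -4719 - 53 = -4772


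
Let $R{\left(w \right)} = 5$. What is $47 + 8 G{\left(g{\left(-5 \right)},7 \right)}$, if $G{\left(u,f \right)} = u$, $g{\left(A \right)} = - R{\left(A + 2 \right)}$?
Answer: $7$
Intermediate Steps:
$g{\left(A \right)} = -5$ ($g{\left(A \right)} = \left(-1\right) 5 = -5$)
$47 + 8 G{\left(g{\left(-5 \right)},7 \right)} = 47 + 8 \left(-5\right) = 47 - 40 = 7$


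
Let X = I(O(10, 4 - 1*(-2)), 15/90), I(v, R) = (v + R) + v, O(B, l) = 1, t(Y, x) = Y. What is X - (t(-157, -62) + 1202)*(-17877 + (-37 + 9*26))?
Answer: 110853613/6 ≈ 1.8476e+7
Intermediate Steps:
I(v, R) = R + 2*v (I(v, R) = (R + v) + v = R + 2*v)
X = 13/6 (X = 15/90 + 2*1 = 15*(1/90) + 2 = ⅙ + 2 = 13/6 ≈ 2.1667)
X - (t(-157, -62) + 1202)*(-17877 + (-37 + 9*26)) = 13/6 - (-157 + 1202)*(-17877 + (-37 + 9*26)) = 13/6 - 1045*(-17877 + (-37 + 234)) = 13/6 - 1045*(-17877 + 197) = 13/6 - 1045*(-17680) = 13/6 - 1*(-18475600) = 13/6 + 18475600 = 110853613/6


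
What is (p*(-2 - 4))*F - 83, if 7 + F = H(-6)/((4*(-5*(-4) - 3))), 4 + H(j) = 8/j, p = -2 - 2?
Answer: -4299/17 ≈ -252.88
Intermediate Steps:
p = -4
H(j) = -4 + 8/j
F = -361/51 (F = -7 + (-4 + 8/(-6))/((4*(-5*(-4) - 3))) = -7 + (-4 + 8*(-⅙))/((4*(20 - 3))) = -7 + (-4 - 4/3)/((4*17)) = -7 - 16/3/68 = -7 - 16/3*1/68 = -7 - 4/51 = -361/51 ≈ -7.0784)
(p*(-2 - 4))*F - 83 = -4*(-2 - 4)*(-361/51) - 83 = -4*(-6)*(-361/51) - 83 = 24*(-361/51) - 83 = -2888/17 - 83 = -4299/17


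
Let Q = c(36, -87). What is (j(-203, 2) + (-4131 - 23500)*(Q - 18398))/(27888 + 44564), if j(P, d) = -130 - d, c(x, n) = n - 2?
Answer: 510814165/72452 ≈ 7050.4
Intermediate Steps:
c(x, n) = -2 + n
Q = -89 (Q = -2 - 87 = -89)
(j(-203, 2) + (-4131 - 23500)*(Q - 18398))/(27888 + 44564) = ((-130 - 1*2) + (-4131 - 23500)*(-89 - 18398))/(27888 + 44564) = ((-130 - 2) - 27631*(-18487))/72452 = (-132 + 510814297)*(1/72452) = 510814165*(1/72452) = 510814165/72452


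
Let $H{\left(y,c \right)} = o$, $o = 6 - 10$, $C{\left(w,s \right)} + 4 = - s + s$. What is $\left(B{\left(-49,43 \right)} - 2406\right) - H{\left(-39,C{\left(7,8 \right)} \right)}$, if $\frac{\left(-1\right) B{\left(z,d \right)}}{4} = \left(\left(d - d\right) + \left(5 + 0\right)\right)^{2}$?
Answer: $-2502$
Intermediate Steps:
$B{\left(z,d \right)} = -100$ ($B{\left(z,d \right)} = - 4 \left(\left(d - d\right) + \left(5 + 0\right)\right)^{2} = - 4 \left(0 + 5\right)^{2} = - 4 \cdot 5^{2} = \left(-4\right) 25 = -100$)
$C{\left(w,s \right)} = -4$ ($C{\left(w,s \right)} = -4 + \left(- s + s\right) = -4 + 0 = -4$)
$o = -4$ ($o = 6 - 10 = -4$)
$H{\left(y,c \right)} = -4$
$\left(B{\left(-49,43 \right)} - 2406\right) - H{\left(-39,C{\left(7,8 \right)} \right)} = \left(-100 - 2406\right) - -4 = -2506 + 4 = -2502$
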